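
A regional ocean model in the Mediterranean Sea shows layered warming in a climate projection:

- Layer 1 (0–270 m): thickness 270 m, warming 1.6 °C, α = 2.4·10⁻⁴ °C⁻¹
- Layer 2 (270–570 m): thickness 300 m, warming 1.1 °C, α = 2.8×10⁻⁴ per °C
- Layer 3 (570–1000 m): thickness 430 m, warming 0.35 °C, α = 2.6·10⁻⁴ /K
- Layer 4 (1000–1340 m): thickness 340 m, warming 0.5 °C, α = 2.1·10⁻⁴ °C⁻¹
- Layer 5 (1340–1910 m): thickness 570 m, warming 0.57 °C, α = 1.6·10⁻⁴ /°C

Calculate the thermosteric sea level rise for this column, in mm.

0–270 m: 2.4×10⁻⁴ × 1.6 × 270 = 0.10368 m
300 × 2.8×10⁻⁴ × 1.1 = 0.09240 m
570–1000 m: 2.6×10⁻⁴ × 0.35 × 430 = 0.03913 m
2.1×10⁻⁴ × 0.5 × 340 = 0.03570 m
Layer 5: 1.6×10⁻⁴ × 570 × 0.57 = 0.051984 m
Δh = 0.10368 + 0.09240 + 0.03913 + 0.03570 + 0.051984 = 0.322894 m

320 mm of thermosteric rise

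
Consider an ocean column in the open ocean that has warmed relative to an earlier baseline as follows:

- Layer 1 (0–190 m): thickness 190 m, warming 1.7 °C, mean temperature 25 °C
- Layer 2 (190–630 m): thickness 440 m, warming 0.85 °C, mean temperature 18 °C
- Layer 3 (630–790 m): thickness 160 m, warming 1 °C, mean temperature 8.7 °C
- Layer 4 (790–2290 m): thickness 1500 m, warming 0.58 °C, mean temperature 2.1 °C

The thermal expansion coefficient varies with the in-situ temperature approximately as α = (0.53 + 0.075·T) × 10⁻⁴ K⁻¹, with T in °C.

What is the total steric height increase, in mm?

227 mm

Layer 1: α = (0.53 + 0.075×25)×10⁻⁴ = 2.405×10⁻⁴ K⁻¹
Layer 2: α = (0.53 + 0.075×18)×10⁻⁴ = 1.88×10⁻⁴ K⁻¹
Layer 3: α = (0.53 + 0.075×8.7)×10⁻⁴ = 1.1825×10⁻⁴ K⁻¹
Layer 4: α = (0.53 + 0.075×2.1)×10⁻⁴ = 0.6875×10⁻⁴ K⁻¹
0–190 m: 2.405×10⁻⁴ × 190 × 1.7 = 0.0776815 m
Layer 2: 0.85 × 440 × 1.88×10⁻⁴ = 0.070312 m
Layer 3: 160 × 1.1825×10⁻⁴ × 1 = 0.01892 m
Layer 4: 1500 × 0.58 × 0.6875×10⁻⁴ = 0.0598125 m
Δh = 0.0776815 + 0.070312 + 0.01892 + 0.0598125 = 0.226726 m ≈ 227 mm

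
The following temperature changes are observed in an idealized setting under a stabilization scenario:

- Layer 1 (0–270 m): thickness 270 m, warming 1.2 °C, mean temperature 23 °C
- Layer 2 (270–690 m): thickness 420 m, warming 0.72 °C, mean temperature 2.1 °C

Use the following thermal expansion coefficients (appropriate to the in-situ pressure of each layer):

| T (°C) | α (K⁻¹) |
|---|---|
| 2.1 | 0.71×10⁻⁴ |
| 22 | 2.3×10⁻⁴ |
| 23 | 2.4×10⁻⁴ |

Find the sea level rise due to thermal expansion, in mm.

Δh = 99 mm

Layer 1 at 23 °C → α = 2.4×10⁻⁴ K⁻¹
Layer 2 at 2.1 °C → α = 0.71×10⁻⁴ K⁻¹
0–270 m: 270 × 2.4×10⁻⁴ × 1.2 = 0.07776 m
0.72 × 420 × 0.71×10⁻⁴ = 0.0214704 m
Δh = 0.07776 + 0.0214704 = 0.0992304 m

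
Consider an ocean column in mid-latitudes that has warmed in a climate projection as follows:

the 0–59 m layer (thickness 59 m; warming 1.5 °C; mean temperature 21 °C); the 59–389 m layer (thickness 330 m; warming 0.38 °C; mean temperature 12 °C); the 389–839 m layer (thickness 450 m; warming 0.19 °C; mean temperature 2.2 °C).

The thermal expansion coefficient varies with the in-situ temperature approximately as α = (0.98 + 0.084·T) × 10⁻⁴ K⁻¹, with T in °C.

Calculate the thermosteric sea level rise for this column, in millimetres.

Layer 1: α = (0.98 + 0.084×21)×10⁻⁴ = 2.744×10⁻⁴ K⁻¹
Layer 2: α = (0.98 + 0.084×12)×10⁻⁴ = 1.988×10⁻⁴ K⁻¹
Layer 3: α = (0.98 + 0.084×2.2)×10⁻⁴ = 1.1648×10⁻⁴ K⁻¹
59 × 1.5 × 2.744×10⁻⁴ = 0.0242844 m
59–389 m: 1.988×10⁻⁴ × 330 × 0.38 = 0.02492952 m
0.19 × 450 × 1.1648×10⁻⁴ = 0.00995904 m
Δh = 0.0242844 + 0.02492952 + 0.00995904 = 0.05917296 m

59.2 mm of thermosteric rise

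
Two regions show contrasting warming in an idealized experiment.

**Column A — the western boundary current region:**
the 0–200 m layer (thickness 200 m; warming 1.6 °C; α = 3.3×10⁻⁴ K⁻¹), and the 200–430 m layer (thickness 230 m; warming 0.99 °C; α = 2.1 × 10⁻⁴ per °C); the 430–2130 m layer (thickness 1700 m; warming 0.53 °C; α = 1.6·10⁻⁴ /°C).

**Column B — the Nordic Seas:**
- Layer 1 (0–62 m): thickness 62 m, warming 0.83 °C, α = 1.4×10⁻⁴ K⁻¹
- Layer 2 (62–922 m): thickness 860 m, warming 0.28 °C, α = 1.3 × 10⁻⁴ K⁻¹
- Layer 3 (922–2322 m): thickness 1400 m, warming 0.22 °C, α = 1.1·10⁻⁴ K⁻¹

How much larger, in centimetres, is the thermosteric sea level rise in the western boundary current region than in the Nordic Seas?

22.5 cm

A 0–200 m: 3.3×10⁻⁴ × 1.6 × 200 = 0.10560 m
A 200–430 m: 2.1×10⁻⁴ × 230 × 0.99 = 0.047817 m
A 1.6×10⁻⁴ × 1700 × 0.53 = 0.14416 m
A total: 0.297577 m
B 0.83 × 62 × 1.4×10⁻⁴ = 0.0072044 m
B Layer 2: 0.28 × 860 × 1.3×10⁻⁴ = 0.031304 m
B Layer 3: 1.1×10⁻⁴ × 1400 × 0.22 = 0.03388 m
B total: 0.0723884 m
Difference: 0.297577 − 0.0723884 = 0.2251886 m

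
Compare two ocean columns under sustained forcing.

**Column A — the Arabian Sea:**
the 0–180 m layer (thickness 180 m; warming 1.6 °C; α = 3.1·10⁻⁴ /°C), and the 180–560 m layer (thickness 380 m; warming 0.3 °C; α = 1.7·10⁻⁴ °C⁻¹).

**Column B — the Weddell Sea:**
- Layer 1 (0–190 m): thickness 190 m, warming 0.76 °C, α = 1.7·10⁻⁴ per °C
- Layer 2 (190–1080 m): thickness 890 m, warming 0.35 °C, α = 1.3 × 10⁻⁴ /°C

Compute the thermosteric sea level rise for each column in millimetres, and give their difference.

A: 109 mm; B: 65.0 mm; difference 43.6 mm

A 0–180 m: 1.6 × 3.1×10⁻⁴ × 180 = 0.08928 m
A 180–560 m: 0.3 × 380 × 1.7×10⁻⁴ = 0.01938 m
A total: 0.10866 m
B 1.7×10⁻⁴ × 190 × 0.76 = 0.024548 m
B 890 × 1.3×10⁻⁴ × 0.35 = 0.040495 m
B total: 0.065043 m
Difference: 0.10866 − 0.065043 = 0.043617 m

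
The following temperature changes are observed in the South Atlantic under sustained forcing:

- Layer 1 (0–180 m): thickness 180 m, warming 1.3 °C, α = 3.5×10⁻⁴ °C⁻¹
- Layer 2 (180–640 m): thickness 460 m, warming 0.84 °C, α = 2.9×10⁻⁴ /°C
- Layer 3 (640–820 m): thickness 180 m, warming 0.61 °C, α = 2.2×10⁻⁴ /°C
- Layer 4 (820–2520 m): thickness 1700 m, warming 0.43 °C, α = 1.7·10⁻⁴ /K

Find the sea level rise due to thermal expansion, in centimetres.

34.2 cm of thermosteric rise

0–180 m: 3.5×10⁻⁴ × 1.3 × 180 = 0.08190 m
Layer 2: 0.84 × 2.9×10⁻⁴ × 460 = 0.112056 m
2.2×10⁻⁴ × 0.61 × 180 = 0.024156 m
1.7×10⁻⁴ × 0.43 × 1700 = 0.12427 m
Δh = 0.08190 + 0.112056 + 0.024156 + 0.12427 = 0.342382 m ≈ 34.2 cm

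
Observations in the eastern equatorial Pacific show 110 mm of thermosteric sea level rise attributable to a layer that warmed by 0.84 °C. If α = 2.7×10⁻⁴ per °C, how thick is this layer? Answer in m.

H = Δh/(αΔT) = 0.11 / (2.7×10⁻⁴ × 0.84) ≈ 485.0 m

about 490 m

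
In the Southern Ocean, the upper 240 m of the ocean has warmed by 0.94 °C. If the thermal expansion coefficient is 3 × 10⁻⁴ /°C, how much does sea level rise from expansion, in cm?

6.77 cm

Δh = αΔT·H = 3×10⁻⁴ × 0.94 × 240 = 0.06768 m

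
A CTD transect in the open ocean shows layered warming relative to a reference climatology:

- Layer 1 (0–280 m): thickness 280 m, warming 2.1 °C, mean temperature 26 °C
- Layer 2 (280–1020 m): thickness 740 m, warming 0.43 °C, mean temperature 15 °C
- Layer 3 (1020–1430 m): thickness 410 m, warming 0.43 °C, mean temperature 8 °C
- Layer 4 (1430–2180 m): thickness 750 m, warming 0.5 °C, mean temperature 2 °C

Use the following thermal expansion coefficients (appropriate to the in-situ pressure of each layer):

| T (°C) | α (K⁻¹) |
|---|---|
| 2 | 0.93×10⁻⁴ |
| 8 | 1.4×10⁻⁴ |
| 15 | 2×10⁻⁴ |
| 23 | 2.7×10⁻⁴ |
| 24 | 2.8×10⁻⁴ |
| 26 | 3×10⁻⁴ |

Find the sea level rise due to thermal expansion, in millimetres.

300 mm of thermosteric rise

Layer 1 at 26 °C → α = 3×10⁻⁴ K⁻¹
Layer 2 at 15 °C → α = 2×10⁻⁴ K⁻¹
Layer 3 at 8 °C → α = 1.4×10⁻⁴ K⁻¹
Layer 4 at 2 °C → α = 0.93×10⁻⁴ K⁻¹
2.1 × 3×10⁻⁴ × 280 = 0.17640 m
740 × 0.43 × 2×10⁻⁴ = 0.06364 m
1.4×10⁻⁴ × 410 × 0.43 = 0.024682 m
Layer 4: 0.5 × 0.93×10⁻⁴ × 750 = 0.034875 m
Δh = 0.17640 + 0.06364 + 0.024682 + 0.034875 = 0.299597 m ≈ 300 mm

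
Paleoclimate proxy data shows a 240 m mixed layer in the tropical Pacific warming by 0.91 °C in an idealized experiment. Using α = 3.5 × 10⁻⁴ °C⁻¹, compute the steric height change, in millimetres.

Δh = αΔT·H = 3.5×10⁻⁴ × 0.91 × 240 = 0.07644 m

76 mm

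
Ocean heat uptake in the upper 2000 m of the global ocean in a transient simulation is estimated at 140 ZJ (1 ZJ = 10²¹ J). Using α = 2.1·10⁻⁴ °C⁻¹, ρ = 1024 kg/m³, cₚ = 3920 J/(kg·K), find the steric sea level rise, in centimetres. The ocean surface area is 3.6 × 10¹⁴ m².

2.03 cm of thermosteric rise

Per unit area: Q = 140×10²¹ / (3.6×10¹⁴) ≈ 3.889×10⁸ J/m²
Δh = αQ/(ρcₚ) = 2.1×10⁻⁴ × 3.889×10⁸ / (1024 × 3920) ≈ 0.020346 m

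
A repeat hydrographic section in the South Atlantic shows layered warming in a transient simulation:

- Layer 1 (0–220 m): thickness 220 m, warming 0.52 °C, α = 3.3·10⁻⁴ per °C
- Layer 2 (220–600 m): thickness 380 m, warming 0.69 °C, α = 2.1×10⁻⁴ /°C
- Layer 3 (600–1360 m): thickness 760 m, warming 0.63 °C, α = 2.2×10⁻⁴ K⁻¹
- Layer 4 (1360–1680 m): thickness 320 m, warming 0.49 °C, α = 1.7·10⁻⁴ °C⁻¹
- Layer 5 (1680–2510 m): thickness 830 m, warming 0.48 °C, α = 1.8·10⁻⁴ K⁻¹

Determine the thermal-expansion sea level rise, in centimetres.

0–220 m: 220 × 3.3×10⁻⁴ × 0.52 = 0.037752 m
380 × 2.1×10⁻⁴ × 0.69 = 0.055062 m
0.63 × 2.2×10⁻⁴ × 760 = 0.105336 m
1360–1680 m: 1.7×10⁻⁴ × 320 × 0.49 = 0.026656 m
830 × 0.48 × 1.8×10⁻⁴ = 0.071712 m
Δh = 0.037752 + 0.055062 + 0.105336 + 0.026656 + 0.071712 = 0.296518 m

29.7 cm of thermosteric rise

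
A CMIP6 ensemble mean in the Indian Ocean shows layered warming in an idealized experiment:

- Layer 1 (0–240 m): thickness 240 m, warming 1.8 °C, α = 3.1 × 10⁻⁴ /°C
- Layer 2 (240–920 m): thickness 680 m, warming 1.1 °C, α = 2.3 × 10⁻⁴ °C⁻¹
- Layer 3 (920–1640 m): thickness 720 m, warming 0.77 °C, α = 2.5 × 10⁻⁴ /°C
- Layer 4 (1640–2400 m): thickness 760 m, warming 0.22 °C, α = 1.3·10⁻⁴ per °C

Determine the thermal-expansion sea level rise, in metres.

Δh = 0.466 m

Layer 1: 3.1×10⁻⁴ × 1.8 × 240 = 0.13392 m
2.3×10⁻⁴ × 680 × 1.1 = 0.17204 m
920–1640 m: 0.77 × 2.5×10⁻⁴ × 720 = 0.13860 m
760 × 0.22 × 1.3×10⁻⁴ = 0.021736 m
Δh = 0.13392 + 0.17204 + 0.13860 + 0.021736 = 0.466296 m ≈ 0.466 m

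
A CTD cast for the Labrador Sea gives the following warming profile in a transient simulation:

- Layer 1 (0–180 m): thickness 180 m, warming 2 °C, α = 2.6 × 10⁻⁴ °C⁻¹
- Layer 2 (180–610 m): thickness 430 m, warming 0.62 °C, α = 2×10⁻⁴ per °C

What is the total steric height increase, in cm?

Layer 1: 2 × 180 × 2.6×10⁻⁴ = 0.09360 m
0.62 × 430 × 2×10⁻⁴ = 0.05332 m
Δh = 0.09360 + 0.05332 = 0.14692 m

Δh = 14.7 cm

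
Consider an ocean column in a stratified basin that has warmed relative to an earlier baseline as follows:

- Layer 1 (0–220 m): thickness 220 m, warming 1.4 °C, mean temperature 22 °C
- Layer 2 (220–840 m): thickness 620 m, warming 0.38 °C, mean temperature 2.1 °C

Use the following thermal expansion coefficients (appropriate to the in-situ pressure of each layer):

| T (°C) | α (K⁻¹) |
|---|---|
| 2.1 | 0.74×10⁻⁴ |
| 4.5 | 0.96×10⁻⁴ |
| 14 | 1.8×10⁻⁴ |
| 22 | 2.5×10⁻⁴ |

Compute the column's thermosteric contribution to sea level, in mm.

Layer 1 at 22 °C → α = 2.5×10⁻⁴ K⁻¹
Layer 2 at 2.1 °C → α = 0.74×10⁻⁴ K⁻¹
0–220 m: 1.4 × 220 × 2.5×10⁻⁴ = 0.07700 m
Layer 2: 620 × 0.74×10⁻⁴ × 0.38 = 0.0174344 m
Δh = 0.07700 + 0.0174344 = 0.0944344 m

Δh ≈ 94.4 mm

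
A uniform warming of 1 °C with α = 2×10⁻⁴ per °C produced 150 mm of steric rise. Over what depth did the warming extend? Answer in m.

750 m

H = Δh/(αΔT) = 0.15 / (2×10⁻⁴ × 1) = 750.0 m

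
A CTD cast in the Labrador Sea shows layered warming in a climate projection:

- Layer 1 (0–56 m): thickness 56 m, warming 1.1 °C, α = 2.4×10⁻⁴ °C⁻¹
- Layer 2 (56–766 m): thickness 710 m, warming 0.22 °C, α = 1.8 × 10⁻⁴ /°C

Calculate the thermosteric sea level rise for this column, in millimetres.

42.9 mm

Layer 1: 1.1 × 2.4×10⁻⁴ × 56 = 0.014784 m
Layer 2: 710 × 1.8×10⁻⁴ × 0.22 = 0.028116 m
Δh = 0.014784 + 0.028116 = 0.04290 m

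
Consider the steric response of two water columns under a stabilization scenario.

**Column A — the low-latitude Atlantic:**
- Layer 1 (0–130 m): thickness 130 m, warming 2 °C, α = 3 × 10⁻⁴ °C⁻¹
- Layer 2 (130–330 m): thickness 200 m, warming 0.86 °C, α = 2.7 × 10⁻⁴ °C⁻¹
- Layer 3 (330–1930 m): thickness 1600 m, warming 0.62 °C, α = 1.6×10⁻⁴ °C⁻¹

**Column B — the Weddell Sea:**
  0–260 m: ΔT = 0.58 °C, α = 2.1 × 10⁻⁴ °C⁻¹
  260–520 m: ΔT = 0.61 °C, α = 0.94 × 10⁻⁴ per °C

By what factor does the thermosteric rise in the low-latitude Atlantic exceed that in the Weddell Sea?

a factor of 6.08

A Layer 1: 3×10⁻⁴ × 2 × 130 = 0.07800 m
A Layer 2: 0.86 × 2.7×10⁻⁴ × 200 = 0.04644 m
A 330–1930 m: 1600 × 1.6×10⁻⁴ × 0.62 = 0.15872 m
A total: 0.28316 m
B 0–260 m: 260 × 0.58 × 2.1×10⁻⁴ = 0.031668 m
B 260 × 0.61 × 0.94×10⁻⁴ = 0.0149084 m
B total: 0.0465764 m
Ratio: 0.28316 / 0.0465764 ≈ 6.079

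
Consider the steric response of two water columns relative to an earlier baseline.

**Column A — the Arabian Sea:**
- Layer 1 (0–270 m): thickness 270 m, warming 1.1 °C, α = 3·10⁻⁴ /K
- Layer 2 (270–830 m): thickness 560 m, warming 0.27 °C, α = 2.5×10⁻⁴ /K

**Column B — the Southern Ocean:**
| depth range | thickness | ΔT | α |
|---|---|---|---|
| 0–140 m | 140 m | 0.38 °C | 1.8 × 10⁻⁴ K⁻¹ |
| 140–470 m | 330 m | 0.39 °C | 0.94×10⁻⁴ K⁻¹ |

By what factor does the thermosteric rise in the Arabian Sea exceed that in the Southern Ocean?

≈ 5.9×

A 0–270 m: 3×10⁻⁴ × 270 × 1.1 = 0.08910 m
A 2.5×10⁻⁴ × 0.27 × 560 = 0.03780 m
A total: 0.12690 m
B Layer 1: 140 × 1.8×10⁻⁴ × 0.38 = 0.009576 m
B 0.39 × 0.94×10⁻⁴ × 330 = 0.0120978 m
B total: 0.0216738 m
Ratio: 0.12690 / 0.0216738 ≈ 5.855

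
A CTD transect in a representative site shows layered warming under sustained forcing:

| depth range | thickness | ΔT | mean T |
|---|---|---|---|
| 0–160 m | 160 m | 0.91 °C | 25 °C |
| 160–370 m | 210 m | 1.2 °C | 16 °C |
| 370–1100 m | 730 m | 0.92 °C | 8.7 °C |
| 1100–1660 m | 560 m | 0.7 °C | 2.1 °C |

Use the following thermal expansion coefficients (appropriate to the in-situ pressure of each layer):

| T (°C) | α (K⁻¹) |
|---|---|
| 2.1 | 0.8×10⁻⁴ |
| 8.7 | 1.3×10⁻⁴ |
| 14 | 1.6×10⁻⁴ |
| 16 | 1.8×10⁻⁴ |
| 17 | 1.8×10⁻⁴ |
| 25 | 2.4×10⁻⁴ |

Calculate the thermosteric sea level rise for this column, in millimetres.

Layer 1 at 25 °C → α = 2.4×10⁻⁴ K⁻¹
Layer 2 at 16 °C → α = 1.8×10⁻⁴ K⁻¹
Layer 3 at 8.7 °C → α = 1.3×10⁻⁴ K⁻¹
Layer 4 at 2.1 °C → α = 0.8×10⁻⁴ K⁻¹
0.91 × 2.4×10⁻⁴ × 160 = 0.034944 m
160–370 m: 1.8×10⁻⁴ × 1.2 × 210 = 0.04536 m
0.92 × 1.3×10⁻⁴ × 730 = 0.087308 m
0.8×10⁻⁴ × 560 × 0.7 = 0.03136 m
Δh = 0.034944 + 0.04536 + 0.087308 + 0.03136 = 0.198972 m

Δh = 199 mm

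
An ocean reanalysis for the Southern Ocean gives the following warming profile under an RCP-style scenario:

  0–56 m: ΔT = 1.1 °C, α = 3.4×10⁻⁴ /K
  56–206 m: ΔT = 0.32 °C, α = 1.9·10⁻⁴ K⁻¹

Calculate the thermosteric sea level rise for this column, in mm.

Δh = 30.1 mm

Layer 1: 1.1 × 56 × 3.4×10⁻⁴ = 0.020944 m
Layer 2: 0.32 × 1.9×10⁻⁴ × 150 = 0.00912 m
Δh = 0.020944 + 0.00912 = 0.030064 m ≈ 30.1 mm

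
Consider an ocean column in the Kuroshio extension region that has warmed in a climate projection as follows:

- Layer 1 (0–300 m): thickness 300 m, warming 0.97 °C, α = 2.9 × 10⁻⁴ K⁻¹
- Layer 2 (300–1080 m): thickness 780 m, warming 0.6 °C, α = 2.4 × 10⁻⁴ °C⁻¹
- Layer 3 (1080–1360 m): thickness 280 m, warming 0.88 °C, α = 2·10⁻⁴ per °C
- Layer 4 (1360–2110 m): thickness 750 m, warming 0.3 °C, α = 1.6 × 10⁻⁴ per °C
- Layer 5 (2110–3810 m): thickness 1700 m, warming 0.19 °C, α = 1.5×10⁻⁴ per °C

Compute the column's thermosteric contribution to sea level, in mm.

Δh ≈ 330 mm

Layer 1: 300 × 0.97 × 2.9×10⁻⁴ = 0.08439 m
300–1080 m: 0.6 × 2.4×10⁻⁴ × 780 = 0.11232 m
1080–1360 m: 2×10⁻⁴ × 0.88 × 280 = 0.04928 m
750 × 0.3 × 1.6×10⁻⁴ = 0.03600 m
Layer 5: 1.5×10⁻⁴ × 0.19 × 1700 = 0.04845 m
Δh = 0.08439 + 0.11232 + 0.04928 + 0.03600 + 0.04845 = 0.33044 m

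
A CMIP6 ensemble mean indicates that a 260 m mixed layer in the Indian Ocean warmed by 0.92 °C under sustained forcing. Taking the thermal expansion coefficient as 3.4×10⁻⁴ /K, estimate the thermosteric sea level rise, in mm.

Δh ≈ 81 mm

Δh = αΔT·H = 3.4×10⁻⁴ × 0.92 × 260 = 0.081328 m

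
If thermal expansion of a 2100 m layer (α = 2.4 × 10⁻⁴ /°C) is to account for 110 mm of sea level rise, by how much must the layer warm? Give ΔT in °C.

ΔT = Δh/(αH) = 0.11 / (2.4×10⁻⁴ × 2100) ≈ 0.2183 °C

about 0.22 °C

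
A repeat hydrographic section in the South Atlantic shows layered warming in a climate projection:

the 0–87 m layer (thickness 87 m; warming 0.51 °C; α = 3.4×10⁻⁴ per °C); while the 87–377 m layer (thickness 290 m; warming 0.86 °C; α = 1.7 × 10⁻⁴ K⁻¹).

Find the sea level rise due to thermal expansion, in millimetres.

Layer 1: 87 × 0.51 × 3.4×10⁻⁴ = 0.0150858 m
290 × 1.7×10⁻⁴ × 0.86 = 0.042398 m
Δh = 0.0150858 + 0.042398 = 0.0574838 m

Δh ≈ 57.5 mm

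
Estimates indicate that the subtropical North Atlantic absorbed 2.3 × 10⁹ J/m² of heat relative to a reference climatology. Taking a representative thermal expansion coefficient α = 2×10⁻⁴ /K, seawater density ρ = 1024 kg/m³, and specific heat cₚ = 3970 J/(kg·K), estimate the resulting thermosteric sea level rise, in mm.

113 mm

Δh = αQ/(ρcₚ) = 2×10⁻⁴ × 2.3×10⁹ / (1024 × 3970) ≈ 0.11315 m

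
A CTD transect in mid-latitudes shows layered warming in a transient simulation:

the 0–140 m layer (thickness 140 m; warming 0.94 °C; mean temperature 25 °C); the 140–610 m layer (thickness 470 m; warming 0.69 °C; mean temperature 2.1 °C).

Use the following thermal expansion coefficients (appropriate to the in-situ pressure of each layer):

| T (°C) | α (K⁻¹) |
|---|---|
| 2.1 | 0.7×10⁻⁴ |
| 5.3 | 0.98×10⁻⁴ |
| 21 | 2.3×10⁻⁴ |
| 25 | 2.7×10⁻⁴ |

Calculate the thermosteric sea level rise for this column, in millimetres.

Layer 1 at 25 °C → α = 2.7×10⁻⁴ K⁻¹
Layer 2 at 2.1 °C → α = 0.7×10⁻⁴ K⁻¹
Layer 1: 140 × 2.7×10⁻⁴ × 0.94 = 0.035532 m
Layer 2: 470 × 0.69 × 0.7×10⁻⁴ = 0.022701 m
Δh = 0.035532 + 0.022701 = 0.058233 m

58.2 mm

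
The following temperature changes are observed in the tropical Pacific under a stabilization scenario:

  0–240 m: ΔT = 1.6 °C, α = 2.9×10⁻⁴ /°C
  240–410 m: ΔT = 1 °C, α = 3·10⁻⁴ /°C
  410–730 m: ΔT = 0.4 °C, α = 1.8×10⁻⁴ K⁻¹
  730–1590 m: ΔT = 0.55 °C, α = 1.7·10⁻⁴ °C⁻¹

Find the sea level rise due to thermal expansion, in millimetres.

1.6 × 2.9×10⁻⁴ × 240 = 0.11136 m
240–410 m: 1 × 3×10⁻⁴ × 170 = 0.05100 m
410–730 m: 1.8×10⁻⁴ × 320 × 0.4 = 0.02304 m
Layer 4: 860 × 0.55 × 1.7×10⁻⁴ = 0.08041 m
Δh = 0.11136 + 0.05100 + 0.02304 + 0.08041 = 0.26581 m ≈ 270 mm

270 mm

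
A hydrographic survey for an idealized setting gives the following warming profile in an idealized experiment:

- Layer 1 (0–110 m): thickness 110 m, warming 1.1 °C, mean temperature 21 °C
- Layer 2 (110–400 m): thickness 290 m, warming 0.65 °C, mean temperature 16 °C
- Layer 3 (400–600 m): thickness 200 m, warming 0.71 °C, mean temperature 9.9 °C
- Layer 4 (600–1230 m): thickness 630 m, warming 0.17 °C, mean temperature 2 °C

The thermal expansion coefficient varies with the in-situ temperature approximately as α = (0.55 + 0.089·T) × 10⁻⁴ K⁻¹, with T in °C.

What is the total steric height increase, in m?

0.0946 m

Layer 1: α = (0.55 + 0.089×21)×10⁻⁴ = 2.419×10⁻⁴ K⁻¹
Layer 2: α = (0.55 + 0.089×16)×10⁻⁴ = 1.974×10⁻⁴ K⁻¹
Layer 3: α = (0.55 + 0.089×9.9)×10⁻⁴ = 1.4311×10⁻⁴ K⁻¹
Layer 4: α = (0.55 + 0.089×2)×10⁻⁴ = 0.728×10⁻⁴ K⁻¹
Layer 1: 2.419×10⁻⁴ × 1.1 × 110 = 0.0292699 m
Layer 2: 1.974×10⁻⁴ × 0.65 × 290 = 0.0372099 m
Layer 3: 0.71 × 1.4311×10⁻⁴ × 200 = 0.02032162 m
Layer 4: 0.17 × 0.728×10⁻⁴ × 630 = 0.00779688 m
Δh = 0.0292699 + 0.0372099 + 0.02032162 + 0.00779688 = 0.0945983 m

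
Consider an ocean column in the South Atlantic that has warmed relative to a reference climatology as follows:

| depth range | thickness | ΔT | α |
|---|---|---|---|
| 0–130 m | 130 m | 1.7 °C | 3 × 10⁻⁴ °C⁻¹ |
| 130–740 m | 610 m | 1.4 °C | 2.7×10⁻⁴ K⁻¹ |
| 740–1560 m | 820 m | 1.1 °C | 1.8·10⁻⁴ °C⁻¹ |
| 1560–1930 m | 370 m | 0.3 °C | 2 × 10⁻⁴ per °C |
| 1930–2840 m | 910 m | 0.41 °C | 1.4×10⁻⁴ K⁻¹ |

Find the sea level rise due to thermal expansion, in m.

0.534 m

0–130 m: 1.7 × 3×10⁻⁴ × 130 = 0.06630 m
1.4 × 610 × 2.7×10⁻⁴ = 0.23058 m
740–1560 m: 1.1 × 1.8×10⁻⁴ × 820 = 0.16236 m
1560–1930 m: 2×10⁻⁴ × 0.3 × 370 = 0.02220 m
Layer 5: 910 × 1.4×10⁻⁴ × 0.41 = 0.052234 m
Δh = 0.06630 + 0.23058 + 0.16236 + 0.02220 + 0.052234 = 0.533674 m ≈ 0.534 m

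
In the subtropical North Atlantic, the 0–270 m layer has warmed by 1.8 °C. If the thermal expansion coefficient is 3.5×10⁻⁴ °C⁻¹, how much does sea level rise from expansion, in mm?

Δh = 170 mm

Δh = αΔT·H = 3.5×10⁻⁴ × 1.8 × 270 = 0.17010 m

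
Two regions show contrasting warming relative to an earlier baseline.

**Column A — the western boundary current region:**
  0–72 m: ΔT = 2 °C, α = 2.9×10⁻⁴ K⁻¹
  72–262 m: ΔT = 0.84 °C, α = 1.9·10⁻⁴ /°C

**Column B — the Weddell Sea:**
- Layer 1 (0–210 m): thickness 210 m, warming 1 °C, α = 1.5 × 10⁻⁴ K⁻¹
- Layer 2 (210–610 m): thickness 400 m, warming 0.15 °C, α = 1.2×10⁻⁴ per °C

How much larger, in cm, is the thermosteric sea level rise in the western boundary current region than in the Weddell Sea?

A Layer 1: 2 × 2.9×10⁻⁴ × 72 = 0.04176 m
A 190 × 0.84 × 1.9×10⁻⁴ = 0.030324 m
A total: 0.072084 m
B 210 × 1 × 1.5×10⁻⁴ = 0.03150 m
B 0.15 × 400 × 1.2×10⁻⁴ = 0.00720 m
B total: 0.03870 m
Difference: 0.072084 − 0.03870 = 0.033384 m

Δh_A − Δh_B ≈ 3.34 cm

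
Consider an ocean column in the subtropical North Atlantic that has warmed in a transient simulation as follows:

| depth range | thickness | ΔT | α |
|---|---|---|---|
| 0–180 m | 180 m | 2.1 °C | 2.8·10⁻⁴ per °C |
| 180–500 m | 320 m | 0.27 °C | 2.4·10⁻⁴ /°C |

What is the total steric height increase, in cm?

12.7 cm

Layer 1: 180 × 2.1 × 2.8×10⁻⁴ = 0.10584 m
2.4×10⁻⁴ × 0.27 × 320 = 0.020736 m
Δh = 0.10584 + 0.020736 = 0.126576 m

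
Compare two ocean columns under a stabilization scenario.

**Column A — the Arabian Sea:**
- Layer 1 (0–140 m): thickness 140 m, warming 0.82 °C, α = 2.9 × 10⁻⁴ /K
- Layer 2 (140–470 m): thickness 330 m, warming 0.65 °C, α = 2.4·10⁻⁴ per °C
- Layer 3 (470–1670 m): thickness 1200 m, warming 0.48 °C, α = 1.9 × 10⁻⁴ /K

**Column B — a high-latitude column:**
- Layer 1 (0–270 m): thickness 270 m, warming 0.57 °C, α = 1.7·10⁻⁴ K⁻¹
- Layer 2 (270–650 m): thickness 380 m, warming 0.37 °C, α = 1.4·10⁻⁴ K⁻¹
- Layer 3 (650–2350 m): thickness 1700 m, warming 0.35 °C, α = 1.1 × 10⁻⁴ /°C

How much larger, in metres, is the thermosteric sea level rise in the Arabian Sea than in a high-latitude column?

0.083 m larger

A 140 × 2.9×10⁻⁴ × 0.82 = 0.033292 m
A Layer 2: 0.65 × 330 × 2.4×10⁻⁴ = 0.05148 m
A Layer 3: 1.9×10⁻⁴ × 1200 × 0.48 = 0.10944 m
A total: 0.194212 m
B Layer 1: 0.57 × 270 × 1.7×10⁻⁴ = 0.026163 m
B 270–650 m: 0.37 × 380 × 1.4×10⁻⁴ = 0.019684 m
B Layer 3: 1700 × 1.1×10⁻⁴ × 0.35 = 0.06545 m
B total: 0.111297 m
Difference: 0.194212 − 0.111297 = 0.082915 m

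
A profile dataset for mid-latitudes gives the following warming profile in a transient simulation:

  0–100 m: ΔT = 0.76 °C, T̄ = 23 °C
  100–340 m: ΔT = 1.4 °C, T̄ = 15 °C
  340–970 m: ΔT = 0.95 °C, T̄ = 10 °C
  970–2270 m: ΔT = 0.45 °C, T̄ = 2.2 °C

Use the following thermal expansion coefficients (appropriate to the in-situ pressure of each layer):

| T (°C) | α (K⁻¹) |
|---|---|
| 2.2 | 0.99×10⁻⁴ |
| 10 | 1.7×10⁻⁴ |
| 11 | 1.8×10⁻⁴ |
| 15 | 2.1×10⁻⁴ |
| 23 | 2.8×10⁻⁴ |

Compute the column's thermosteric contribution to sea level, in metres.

about 0.252 m

Layer 1 at 23 °C → α = 2.8×10⁻⁴ K⁻¹
Layer 2 at 15 °C → α = 2.1×10⁻⁴ K⁻¹
Layer 3 at 10 °C → α = 1.7×10⁻⁴ K⁻¹
Layer 4 at 2.2 °C → α = 0.99×10⁻⁴ K⁻¹
0–100 m: 2.8×10⁻⁴ × 100 × 0.76 = 0.02128 m
Layer 2: 2.1×10⁻⁴ × 240 × 1.4 = 0.07056 m
0.95 × 1.7×10⁻⁴ × 630 = 0.101745 m
0.99×10⁻⁴ × 0.45 × 1300 = 0.057915 m
Δh = 0.02128 + 0.07056 + 0.101745 + 0.057915 = 0.25150 m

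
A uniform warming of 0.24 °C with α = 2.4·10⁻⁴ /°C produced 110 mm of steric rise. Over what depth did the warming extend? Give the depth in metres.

H = Δh/(αΔT) = 0.11 / (2.4×10⁻⁴ × 0.24) ≈ 1910 m

about 1900 m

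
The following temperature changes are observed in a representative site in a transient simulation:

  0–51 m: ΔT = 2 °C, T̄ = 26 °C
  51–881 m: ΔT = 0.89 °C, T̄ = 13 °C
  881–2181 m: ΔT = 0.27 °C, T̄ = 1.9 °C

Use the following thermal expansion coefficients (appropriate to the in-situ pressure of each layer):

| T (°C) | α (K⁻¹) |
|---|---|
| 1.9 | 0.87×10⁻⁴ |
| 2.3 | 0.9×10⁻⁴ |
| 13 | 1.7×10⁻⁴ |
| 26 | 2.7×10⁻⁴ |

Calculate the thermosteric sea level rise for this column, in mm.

Layer 1 at 26 °C → α = 2.7×10⁻⁴ K⁻¹
Layer 2 at 13 °C → α = 1.7×10⁻⁴ K⁻¹
Layer 3 at 1.9 °C → α = 0.87×10⁻⁴ K⁻¹
51 × 2 × 2.7×10⁻⁴ = 0.02754 m
51–881 m: 0.89 × 1.7×10⁻⁴ × 830 = 0.125579 m
Layer 3: 0.87×10⁻⁴ × 0.27 × 1300 = 0.030537 m
Δh = 0.02754 + 0.125579 + 0.030537 = 0.183656 m

184 mm of thermosteric rise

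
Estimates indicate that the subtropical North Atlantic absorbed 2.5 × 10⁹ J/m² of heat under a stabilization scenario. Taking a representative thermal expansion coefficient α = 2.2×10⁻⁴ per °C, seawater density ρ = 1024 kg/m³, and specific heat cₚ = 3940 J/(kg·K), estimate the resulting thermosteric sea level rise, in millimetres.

about 136 mm

Δh = αQ/(ρcₚ) = 2.2×10⁻⁴ × 2.5×10⁹ / (1024 × 3940) ≈ 0.13632 m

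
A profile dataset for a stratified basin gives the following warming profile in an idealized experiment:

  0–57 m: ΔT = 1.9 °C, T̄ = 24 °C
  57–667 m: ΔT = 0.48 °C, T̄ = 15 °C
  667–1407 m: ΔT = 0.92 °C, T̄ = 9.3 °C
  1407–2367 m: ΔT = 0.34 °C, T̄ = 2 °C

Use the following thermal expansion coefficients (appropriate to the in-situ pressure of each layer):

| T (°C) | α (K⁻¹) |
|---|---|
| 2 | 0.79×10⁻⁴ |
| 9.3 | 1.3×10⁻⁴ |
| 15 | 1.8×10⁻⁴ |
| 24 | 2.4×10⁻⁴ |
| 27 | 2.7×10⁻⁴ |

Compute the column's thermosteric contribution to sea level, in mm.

Δh ≈ 193 mm

Layer 1 at 24 °C → α = 2.4×10⁻⁴ K⁻¹
Layer 2 at 15 °C → α = 1.8×10⁻⁴ K⁻¹
Layer 3 at 9.3 °C → α = 1.3×10⁻⁴ K⁻¹
Layer 4 at 2 °C → α = 0.79×10⁻⁴ K⁻¹
Layer 1: 1.9 × 57 × 2.4×10⁻⁴ = 0.025992 m
Layer 2: 1.8×10⁻⁴ × 610 × 0.48 = 0.052704 m
667–1407 m: 1.3×10⁻⁴ × 740 × 0.92 = 0.088504 m
1407–2367 m: 0.79×10⁻⁴ × 0.34 × 960 = 0.0257856 m
Δh = 0.025992 + 0.052704 + 0.088504 + 0.0257856 = 0.1929856 m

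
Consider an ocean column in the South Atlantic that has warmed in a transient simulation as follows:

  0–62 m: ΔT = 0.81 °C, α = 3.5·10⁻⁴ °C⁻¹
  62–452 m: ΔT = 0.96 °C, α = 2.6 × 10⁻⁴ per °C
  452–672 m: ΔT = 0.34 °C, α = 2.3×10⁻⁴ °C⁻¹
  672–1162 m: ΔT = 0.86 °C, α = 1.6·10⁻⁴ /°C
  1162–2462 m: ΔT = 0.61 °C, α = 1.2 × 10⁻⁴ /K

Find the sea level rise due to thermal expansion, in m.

0.29 m

Layer 1: 62 × 0.81 × 3.5×10⁻⁴ = 0.017577 m
62–452 m: 2.6×10⁻⁴ × 0.96 × 390 = 0.097344 m
Layer 3: 0.34 × 2.3×10⁻⁴ × 220 = 0.017204 m
672–1162 m: 490 × 0.86 × 1.6×10⁻⁴ = 0.067424 m
Layer 5: 1.2×10⁻⁴ × 0.61 × 1300 = 0.09516 m
Δh = 0.017577 + 0.097344 + 0.017204 + 0.067424 + 0.09516 = 0.294709 m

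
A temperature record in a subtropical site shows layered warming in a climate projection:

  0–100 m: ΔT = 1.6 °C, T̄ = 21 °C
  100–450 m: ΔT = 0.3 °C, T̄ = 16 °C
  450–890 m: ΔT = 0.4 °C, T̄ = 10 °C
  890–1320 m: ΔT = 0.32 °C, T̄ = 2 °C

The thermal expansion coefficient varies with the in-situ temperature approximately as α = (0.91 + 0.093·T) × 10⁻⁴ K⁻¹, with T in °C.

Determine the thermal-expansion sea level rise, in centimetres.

Layer 1: α = (0.91 + 0.093×21)×10⁻⁴ = 2.863×10⁻⁴ K⁻¹
Layer 2: α = (0.91 + 0.093×16)×10⁻⁴ = 2.398×10⁻⁴ K⁻¹
Layer 3: α = (0.91 + 0.093×10)×10⁻⁴ = 1.84×10⁻⁴ K⁻¹
Layer 4: α = (0.91 + 0.093×2)×10⁻⁴ = 1.096×10⁻⁴ K⁻¹
2.863×10⁻⁴ × 1.6 × 100 = 0.045808 m
100–450 m: 2.398×10⁻⁴ × 350 × 0.3 = 0.025179 m
Layer 3: 1.84×10⁻⁴ × 0.4 × 440 = 0.032384 m
0.32 × 1.096×10⁻⁴ × 430 = 0.01508096 m
Δh = 0.045808 + 0.025179 + 0.032384 + 0.01508096 = 0.11845196 m ≈ 11.8 cm

Δh ≈ 11.8 cm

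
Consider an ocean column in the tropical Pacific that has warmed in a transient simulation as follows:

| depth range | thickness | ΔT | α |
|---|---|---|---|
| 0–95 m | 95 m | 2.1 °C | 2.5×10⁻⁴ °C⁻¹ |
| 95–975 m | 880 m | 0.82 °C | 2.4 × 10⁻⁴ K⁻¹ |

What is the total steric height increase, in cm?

0–95 m: 2.5×10⁻⁴ × 2.1 × 95 = 0.049875 m
0.82 × 2.4×10⁻⁴ × 880 = 0.173184 m
Δh = 0.049875 + 0.173184 = 0.223059 m ≈ 22.3 cm

22.3 cm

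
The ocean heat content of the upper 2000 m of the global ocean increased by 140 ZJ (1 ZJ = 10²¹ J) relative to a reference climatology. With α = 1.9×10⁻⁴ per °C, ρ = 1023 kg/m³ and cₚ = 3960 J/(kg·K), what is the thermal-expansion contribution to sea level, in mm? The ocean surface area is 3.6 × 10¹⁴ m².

18.2 mm

Per unit area: Q = 140×10²¹ / (3.6×10¹⁴) ≈ 3.889×10⁸ J/m²
Δh = αQ/(ρcₚ) = 1.9×10⁻⁴ × 3.889×10⁸ / (1023 × 3960) ≈ 0.01824 m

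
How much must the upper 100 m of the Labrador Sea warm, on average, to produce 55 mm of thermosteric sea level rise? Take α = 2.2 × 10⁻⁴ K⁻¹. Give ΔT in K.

ΔT ≈ 2.50 K

ΔT = Δh/(αH) = 0.055 / (2.2×10⁻⁴ × 100) = 2.500 K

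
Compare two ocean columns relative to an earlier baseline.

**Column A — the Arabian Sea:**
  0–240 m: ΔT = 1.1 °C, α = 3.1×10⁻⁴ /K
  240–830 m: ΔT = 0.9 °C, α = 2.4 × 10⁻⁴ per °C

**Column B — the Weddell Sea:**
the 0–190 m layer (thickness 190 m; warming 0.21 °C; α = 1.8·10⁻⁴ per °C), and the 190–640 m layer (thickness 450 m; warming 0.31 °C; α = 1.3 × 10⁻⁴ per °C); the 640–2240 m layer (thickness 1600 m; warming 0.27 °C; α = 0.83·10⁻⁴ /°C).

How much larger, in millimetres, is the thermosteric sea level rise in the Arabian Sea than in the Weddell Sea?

A Layer 1: 240 × 3.1×10⁻⁴ × 1.1 = 0.08184 m
A 590 × 0.9 × 2.4×10⁻⁴ = 0.12744 m
A total: 0.20928 m
B 0–190 m: 1.8×10⁻⁴ × 0.21 × 190 = 0.007182 m
B Layer 2: 450 × 0.31 × 1.3×10⁻⁴ = 0.018135 m
B Layer 3: 0.27 × 0.83×10⁻⁴ × 1600 = 0.035856 m
B total: 0.061173 m
Difference: 0.20928 − 0.061173 = 0.148107 m

Δh_A − Δh_B ≈ 150 mm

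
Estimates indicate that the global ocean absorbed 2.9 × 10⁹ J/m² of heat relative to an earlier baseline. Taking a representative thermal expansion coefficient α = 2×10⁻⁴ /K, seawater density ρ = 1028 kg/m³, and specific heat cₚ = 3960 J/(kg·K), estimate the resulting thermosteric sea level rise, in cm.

Δh = αQ/(ρcₚ) = 2×10⁻⁴ × 2.9×10⁹ / (1028 × 3960) ≈ 0.14248 m

about 14.2 cm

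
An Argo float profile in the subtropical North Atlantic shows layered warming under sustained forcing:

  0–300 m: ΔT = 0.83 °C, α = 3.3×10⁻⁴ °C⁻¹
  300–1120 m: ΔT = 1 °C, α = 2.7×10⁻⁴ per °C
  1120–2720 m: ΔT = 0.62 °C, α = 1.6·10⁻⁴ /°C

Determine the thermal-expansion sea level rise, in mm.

0.83 × 3.3×10⁻⁴ × 300 = 0.08217 m
Layer 2: 2.7×10⁻⁴ × 820 × 1 = 0.22140 m
Layer 3: 1.6×10⁻⁴ × 1600 × 0.62 = 0.15872 m
Δh = 0.08217 + 0.22140 + 0.15872 = 0.46229 m ≈ 460 mm

460 mm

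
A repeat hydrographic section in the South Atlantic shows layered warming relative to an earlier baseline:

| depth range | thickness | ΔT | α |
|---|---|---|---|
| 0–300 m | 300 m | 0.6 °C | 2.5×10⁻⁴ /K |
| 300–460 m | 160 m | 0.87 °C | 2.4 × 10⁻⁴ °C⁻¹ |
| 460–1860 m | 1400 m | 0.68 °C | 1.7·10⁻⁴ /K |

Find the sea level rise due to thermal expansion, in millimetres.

Δh = 240 mm

0–300 m: 300 × 0.6 × 2.5×10⁻⁴ = 0.04500 m
0.87 × 2.4×10⁻⁴ × 160 = 0.033408 m
Layer 3: 1400 × 1.7×10⁻⁴ × 0.68 = 0.16184 m
Δh = 0.04500 + 0.033408 + 0.16184 = 0.240248 m ≈ 240 mm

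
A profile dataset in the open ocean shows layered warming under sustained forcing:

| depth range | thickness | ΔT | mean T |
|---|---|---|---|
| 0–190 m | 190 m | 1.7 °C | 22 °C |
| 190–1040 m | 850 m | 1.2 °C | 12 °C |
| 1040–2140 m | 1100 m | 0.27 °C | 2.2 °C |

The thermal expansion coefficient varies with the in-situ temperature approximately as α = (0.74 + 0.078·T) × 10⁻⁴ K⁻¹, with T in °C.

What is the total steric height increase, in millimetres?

Layer 1: α = (0.74 + 0.078×22)×10⁻⁴ = 2.456×10⁻⁴ K⁻¹
Layer 2: α = (0.74 + 0.078×12)×10⁻⁴ = 1.676×10⁻⁴ K⁻¹
Layer 3: α = (0.74 + 0.078×2.2)×10⁻⁴ = 0.9116×10⁻⁴ K⁻¹
Layer 1: 190 × 1.7 × 2.456×10⁻⁴ = 0.0793288 m
1.2 × 850 × 1.676×10⁻⁴ = 0.170952 m
0.9116×10⁻⁴ × 0.27 × 1100 = 0.02707452 m
Δh = 0.0793288 + 0.170952 + 0.02707452 = 0.27735532 m

Δh ≈ 280 mm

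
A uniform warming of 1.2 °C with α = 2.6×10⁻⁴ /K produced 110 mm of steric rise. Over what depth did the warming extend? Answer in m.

H ≈ 353 m

H = Δh/(αΔT) = 0.11 / (2.6×10⁻⁴ × 1.2) ≈ 352.6 m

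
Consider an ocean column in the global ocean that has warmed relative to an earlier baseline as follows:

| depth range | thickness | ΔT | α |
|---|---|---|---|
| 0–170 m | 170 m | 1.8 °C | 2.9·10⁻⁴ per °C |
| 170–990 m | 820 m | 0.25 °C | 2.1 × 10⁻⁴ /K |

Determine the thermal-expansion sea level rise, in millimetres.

Δh = 132 mm

170 × 2.9×10⁻⁴ × 1.8 = 0.08874 m
Layer 2: 0.25 × 820 × 2.1×10⁻⁴ = 0.04305 m
Δh = 0.08874 + 0.04305 = 0.13179 m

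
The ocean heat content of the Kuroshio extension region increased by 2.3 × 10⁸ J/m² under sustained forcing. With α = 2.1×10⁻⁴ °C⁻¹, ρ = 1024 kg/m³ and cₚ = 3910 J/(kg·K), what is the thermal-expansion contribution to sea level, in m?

Δh = αQ/(ρcₚ) = 2.1×10⁻⁴ × 2.3×10⁸ / (1024 × 3910) ≈ 0.012063 m

0.012 m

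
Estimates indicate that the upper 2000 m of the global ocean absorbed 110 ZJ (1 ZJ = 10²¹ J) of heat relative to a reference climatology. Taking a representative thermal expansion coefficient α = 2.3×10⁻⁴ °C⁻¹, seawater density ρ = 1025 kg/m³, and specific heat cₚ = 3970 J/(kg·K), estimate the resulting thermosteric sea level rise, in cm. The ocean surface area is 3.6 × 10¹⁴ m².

Per unit area: Q = 110×10²¹ / (3.6×10¹⁴) ≈ 3.056×10⁸ J/m²
Δh = αQ/(ρcₚ) = 2.3×10⁻⁴ × 3.056×10⁸ / (1025 × 3970) ≈ 0.017273 m

Δh = 1.73 cm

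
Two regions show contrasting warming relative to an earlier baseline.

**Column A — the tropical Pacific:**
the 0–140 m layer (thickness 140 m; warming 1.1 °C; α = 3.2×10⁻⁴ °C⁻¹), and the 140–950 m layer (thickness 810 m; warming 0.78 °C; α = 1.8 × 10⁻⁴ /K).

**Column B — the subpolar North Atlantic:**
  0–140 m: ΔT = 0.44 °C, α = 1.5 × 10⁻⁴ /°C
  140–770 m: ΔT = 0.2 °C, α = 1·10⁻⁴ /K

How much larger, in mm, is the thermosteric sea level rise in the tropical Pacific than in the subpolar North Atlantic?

141 mm larger

A 1.1 × 140 × 3.2×10⁻⁴ = 0.04928 m
A 140–950 m: 810 × 1.8×10⁻⁴ × 0.78 = 0.113724 m
A total: 0.163004 m
B 140 × 0.44 × 1.5×10⁻⁴ = 0.00924 m
B Layer 2: 1×10⁻⁴ × 0.2 × 630 = 0.01260 m
B total: 0.02184 m
Difference: 0.163004 − 0.02184 = 0.141164 m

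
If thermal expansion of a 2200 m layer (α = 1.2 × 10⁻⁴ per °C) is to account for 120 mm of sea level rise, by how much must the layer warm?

ΔT = Δh/(αH) = 0.12 / (1.2×10⁻⁴ × 2200) ≈ 0.4545 K

ΔT ≈ 0.45 K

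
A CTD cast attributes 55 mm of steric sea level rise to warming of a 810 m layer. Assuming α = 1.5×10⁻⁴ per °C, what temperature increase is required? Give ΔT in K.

ΔT = Δh/(αH) = 0.055 / (1.5×10⁻⁴ × 810) ≈ 0.4527 K

0.453 K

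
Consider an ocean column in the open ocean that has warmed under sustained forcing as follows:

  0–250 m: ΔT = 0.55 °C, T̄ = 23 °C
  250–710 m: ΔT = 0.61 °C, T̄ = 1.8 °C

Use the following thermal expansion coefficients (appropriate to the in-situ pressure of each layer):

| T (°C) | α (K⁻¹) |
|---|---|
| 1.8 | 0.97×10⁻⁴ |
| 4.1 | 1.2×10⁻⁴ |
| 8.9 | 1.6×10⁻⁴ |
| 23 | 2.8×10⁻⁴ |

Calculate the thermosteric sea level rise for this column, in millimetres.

Layer 1 at 23 °C → α = 2.8×10⁻⁴ K⁻¹
Layer 2 at 1.8 °C → α = 0.97×10⁻⁴ K⁻¹
2.8×10⁻⁴ × 0.55 × 250 = 0.03850 m
Layer 2: 0.97×10⁻⁴ × 0.61 × 460 = 0.0272182 m
Δh = 0.03850 + 0.0272182 = 0.0657182 m ≈ 65.7 mm

Δh = 65.7 mm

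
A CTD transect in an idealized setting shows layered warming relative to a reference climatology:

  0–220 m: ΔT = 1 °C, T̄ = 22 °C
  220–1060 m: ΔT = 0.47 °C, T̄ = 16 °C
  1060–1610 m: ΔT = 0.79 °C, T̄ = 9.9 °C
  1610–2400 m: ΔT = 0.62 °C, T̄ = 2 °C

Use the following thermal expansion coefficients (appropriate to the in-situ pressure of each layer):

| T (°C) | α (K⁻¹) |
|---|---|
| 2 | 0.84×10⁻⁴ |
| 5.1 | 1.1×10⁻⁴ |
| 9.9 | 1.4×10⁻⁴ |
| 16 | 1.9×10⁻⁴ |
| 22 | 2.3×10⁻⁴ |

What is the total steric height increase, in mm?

Layer 1 at 22 °C → α = 2.3×10⁻⁴ K⁻¹
Layer 2 at 16 °C → α = 1.9×10⁻⁴ K⁻¹
Layer 3 at 9.9 °C → α = 1.4×10⁻⁴ K⁻¹
Layer 4 at 2 °C → α = 0.84×10⁻⁴ K⁻¹
0–220 m: 1 × 220 × 2.3×10⁻⁴ = 0.05060 m
1.9×10⁻⁴ × 0.47 × 840 = 0.075012 m
0.79 × 550 × 1.4×10⁻⁴ = 0.06083 m
Layer 4: 0.62 × 0.84×10⁻⁴ × 790 = 0.0411432 m
Δh = 0.05060 + 0.075012 + 0.06083 + 0.0411432 = 0.2275852 m

228 mm of thermosteric rise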